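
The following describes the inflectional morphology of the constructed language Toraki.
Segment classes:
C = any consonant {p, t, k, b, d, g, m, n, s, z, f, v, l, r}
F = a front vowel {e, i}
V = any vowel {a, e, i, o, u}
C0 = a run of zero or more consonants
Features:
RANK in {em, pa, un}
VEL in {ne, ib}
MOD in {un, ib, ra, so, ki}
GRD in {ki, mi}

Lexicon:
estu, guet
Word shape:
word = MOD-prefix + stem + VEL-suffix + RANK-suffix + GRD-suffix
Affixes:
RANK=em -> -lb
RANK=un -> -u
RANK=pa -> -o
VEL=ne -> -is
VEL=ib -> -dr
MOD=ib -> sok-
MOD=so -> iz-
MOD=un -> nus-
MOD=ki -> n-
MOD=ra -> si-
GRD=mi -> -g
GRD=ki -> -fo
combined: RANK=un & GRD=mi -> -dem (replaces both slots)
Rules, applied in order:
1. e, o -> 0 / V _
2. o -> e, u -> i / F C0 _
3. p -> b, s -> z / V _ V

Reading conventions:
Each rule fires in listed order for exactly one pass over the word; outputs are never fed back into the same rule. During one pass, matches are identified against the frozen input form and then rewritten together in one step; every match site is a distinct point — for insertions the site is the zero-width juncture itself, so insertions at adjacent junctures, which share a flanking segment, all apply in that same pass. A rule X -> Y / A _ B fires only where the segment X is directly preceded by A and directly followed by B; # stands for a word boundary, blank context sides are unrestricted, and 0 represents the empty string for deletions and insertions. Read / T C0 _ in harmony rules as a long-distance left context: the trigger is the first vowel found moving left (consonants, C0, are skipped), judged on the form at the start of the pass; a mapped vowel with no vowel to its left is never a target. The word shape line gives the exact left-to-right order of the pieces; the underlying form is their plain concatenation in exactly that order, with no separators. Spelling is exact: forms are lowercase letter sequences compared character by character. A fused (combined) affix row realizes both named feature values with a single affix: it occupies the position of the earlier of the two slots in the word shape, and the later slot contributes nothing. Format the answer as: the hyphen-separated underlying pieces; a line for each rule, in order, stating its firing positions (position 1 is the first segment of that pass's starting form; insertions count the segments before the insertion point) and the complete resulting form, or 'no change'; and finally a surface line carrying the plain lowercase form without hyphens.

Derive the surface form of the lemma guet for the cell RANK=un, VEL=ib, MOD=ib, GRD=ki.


underlying: sok-guet-dr-u-fo
1. e, o -> 0 / V _: fires at position(s) 6: sokgutdrufo
2. o -> e, u -> i / F C0 _: no change
3. p -> b, s -> z / V _ V: no change
surface: sokgutdrufo


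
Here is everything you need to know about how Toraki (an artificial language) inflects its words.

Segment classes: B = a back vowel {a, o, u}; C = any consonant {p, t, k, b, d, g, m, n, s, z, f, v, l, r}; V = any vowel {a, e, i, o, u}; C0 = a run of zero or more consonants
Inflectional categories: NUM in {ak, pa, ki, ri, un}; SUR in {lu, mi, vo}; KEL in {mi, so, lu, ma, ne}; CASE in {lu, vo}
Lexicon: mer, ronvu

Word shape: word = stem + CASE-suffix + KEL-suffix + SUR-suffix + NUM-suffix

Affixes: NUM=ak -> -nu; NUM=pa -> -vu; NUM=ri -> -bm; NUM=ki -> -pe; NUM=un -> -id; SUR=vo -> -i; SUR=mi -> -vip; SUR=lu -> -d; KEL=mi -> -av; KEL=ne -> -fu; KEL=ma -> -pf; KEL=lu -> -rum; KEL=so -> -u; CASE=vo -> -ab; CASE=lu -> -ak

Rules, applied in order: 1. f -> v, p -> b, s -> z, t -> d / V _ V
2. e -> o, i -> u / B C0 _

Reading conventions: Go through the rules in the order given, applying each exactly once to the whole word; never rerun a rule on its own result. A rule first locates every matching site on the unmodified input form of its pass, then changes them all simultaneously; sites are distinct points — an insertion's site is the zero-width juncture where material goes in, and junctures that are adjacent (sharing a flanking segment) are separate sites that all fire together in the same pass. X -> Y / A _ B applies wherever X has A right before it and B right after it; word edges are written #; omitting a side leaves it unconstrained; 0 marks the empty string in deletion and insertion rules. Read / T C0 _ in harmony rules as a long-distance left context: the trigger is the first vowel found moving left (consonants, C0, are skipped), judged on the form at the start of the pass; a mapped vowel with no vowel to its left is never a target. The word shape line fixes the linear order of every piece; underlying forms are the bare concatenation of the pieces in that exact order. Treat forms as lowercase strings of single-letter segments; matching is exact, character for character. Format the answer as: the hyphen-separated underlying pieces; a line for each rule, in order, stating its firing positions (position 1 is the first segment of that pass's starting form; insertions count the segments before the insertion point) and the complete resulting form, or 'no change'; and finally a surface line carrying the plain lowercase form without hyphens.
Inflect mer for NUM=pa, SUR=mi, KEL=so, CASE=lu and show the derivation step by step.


underlying: mer-ak-u-vip-vu
1. f -> v, p -> b, s -> z, t -> d / V _ V: no change
2. e -> o, i -> u / B C0 _: fires at position(s) 8: merakuvupvu
surface: merakuvupvu


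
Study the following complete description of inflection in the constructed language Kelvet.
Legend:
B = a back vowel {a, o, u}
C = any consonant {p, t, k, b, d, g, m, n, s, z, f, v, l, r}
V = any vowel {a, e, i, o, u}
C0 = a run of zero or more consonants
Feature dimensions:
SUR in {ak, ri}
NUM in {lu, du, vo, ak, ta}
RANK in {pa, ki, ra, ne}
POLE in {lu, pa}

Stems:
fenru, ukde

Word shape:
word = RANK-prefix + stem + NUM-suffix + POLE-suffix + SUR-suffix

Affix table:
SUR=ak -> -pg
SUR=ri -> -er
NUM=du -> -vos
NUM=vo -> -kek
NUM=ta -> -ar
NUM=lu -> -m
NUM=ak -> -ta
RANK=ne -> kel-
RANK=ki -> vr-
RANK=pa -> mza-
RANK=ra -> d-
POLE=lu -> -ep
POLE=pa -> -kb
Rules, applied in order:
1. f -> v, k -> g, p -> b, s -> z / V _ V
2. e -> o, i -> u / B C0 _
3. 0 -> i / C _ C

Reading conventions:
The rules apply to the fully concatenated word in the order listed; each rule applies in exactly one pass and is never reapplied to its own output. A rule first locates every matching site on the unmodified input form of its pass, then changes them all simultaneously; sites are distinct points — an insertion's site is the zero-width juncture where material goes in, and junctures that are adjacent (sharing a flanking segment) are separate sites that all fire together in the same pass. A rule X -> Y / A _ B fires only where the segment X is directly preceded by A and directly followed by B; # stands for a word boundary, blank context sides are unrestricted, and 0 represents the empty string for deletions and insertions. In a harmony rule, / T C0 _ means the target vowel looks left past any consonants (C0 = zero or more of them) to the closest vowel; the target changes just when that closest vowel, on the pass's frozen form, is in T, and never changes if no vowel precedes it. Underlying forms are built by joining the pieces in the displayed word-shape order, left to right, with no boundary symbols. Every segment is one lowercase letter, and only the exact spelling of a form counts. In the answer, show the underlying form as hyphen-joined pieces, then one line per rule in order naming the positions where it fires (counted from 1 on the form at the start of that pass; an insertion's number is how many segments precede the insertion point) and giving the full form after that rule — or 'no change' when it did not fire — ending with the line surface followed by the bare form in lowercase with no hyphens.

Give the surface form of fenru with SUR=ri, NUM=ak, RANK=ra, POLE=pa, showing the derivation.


underlying: d-fenru-ta-kb-er
1. f -> v, k -> g, p -> b, s -> z / V _ V: no change
2. e -> o, i -> u / B C0 _: fires at position(s) 11: dfenrutakbor
3. 0 -> i / C _ C: inserts after position(s) 1, 4, 9: difenirutakibor
surface: difenirutakibor


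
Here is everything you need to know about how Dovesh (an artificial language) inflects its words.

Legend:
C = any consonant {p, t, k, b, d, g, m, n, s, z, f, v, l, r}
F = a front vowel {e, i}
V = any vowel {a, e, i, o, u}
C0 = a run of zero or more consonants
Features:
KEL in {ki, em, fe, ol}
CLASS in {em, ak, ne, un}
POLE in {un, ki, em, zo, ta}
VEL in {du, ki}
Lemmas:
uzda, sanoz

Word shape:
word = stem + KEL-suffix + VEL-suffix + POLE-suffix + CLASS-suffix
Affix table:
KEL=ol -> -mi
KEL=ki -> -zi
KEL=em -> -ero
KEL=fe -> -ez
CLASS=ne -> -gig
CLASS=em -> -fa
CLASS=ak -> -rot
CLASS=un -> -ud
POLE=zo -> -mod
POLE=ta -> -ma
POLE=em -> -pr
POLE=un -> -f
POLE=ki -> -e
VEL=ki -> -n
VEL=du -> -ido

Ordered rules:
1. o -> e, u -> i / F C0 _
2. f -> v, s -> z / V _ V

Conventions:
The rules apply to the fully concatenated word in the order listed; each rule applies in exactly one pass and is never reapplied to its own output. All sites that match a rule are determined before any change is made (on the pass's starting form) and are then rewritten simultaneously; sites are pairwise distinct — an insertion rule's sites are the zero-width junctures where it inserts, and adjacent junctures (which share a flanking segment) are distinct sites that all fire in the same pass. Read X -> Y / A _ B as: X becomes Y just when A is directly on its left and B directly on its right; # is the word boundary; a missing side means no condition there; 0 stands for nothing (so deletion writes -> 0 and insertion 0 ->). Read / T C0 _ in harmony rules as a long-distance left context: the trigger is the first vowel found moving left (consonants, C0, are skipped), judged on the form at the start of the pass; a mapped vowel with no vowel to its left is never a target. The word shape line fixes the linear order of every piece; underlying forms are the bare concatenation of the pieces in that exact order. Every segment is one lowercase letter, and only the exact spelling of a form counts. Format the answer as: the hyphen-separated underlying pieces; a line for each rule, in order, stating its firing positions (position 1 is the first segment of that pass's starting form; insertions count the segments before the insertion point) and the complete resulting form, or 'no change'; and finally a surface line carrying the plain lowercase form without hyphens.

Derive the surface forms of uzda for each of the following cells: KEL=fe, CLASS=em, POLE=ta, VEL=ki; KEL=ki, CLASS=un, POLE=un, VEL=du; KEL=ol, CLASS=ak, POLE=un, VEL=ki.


cell KEL=fe, CLASS=em, POLE=ta, VEL=ki:
underlying: uzda-ez-n-ma-fa
1. o -> e, u -> i / F C0 _: no change
2. f -> v, s -> z / V _ V: fires at position(s) 10: uzdaeznmava
surface: uzdaeznmava

cell KEL=ki, CLASS=un, POLE=un, VEL=du:
underlying: uzda-zi-ido-f-ud
1. o -> e, u -> i / F C0 _: fires at position(s) 9: uzdaziidefud
2. f -> v, s -> z / V _ V: fires at position(s) 10: uzdaziidevud
surface: uzdaziidevud

cell KEL=ol, CLASS=ak, POLE=un, VEL=ki:
underlying: uzda-mi-n-f-rot
1. o -> e, u -> i / F C0 _: fires at position(s) 10: uzdaminfret
2. f -> v, s -> z / V _ V: no change
surface: uzdaminfret


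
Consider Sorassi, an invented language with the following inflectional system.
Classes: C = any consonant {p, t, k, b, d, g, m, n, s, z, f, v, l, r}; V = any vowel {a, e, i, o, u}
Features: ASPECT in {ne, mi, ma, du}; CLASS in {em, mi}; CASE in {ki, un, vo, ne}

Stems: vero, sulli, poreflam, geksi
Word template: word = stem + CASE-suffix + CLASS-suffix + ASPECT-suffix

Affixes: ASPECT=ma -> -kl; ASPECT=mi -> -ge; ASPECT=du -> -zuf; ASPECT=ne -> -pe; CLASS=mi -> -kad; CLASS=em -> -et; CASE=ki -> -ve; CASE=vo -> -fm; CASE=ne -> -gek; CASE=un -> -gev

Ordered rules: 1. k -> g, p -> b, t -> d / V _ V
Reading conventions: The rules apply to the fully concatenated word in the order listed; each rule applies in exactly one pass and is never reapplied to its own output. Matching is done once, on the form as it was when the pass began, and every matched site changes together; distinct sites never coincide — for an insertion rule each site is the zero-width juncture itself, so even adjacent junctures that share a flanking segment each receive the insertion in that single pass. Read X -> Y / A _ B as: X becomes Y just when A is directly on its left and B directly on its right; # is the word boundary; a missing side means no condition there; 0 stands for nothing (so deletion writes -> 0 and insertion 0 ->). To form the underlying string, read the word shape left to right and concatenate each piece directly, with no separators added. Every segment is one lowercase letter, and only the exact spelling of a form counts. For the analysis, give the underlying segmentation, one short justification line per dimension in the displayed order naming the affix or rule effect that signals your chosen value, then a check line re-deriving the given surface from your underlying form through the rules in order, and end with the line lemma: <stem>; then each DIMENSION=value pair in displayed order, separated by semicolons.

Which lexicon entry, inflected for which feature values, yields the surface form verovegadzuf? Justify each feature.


underlying: vero-ve-kad-zuf
ASPECT=du - signalled by the affix -zuf
CLASS=mi - signalled by the affix -kad
CASE=ki - signalled by the affix -ve
check: verovekadzuf -> verovegadzuf
lemma: vero; ASPECT=du; CLASS=mi; CASE=ki


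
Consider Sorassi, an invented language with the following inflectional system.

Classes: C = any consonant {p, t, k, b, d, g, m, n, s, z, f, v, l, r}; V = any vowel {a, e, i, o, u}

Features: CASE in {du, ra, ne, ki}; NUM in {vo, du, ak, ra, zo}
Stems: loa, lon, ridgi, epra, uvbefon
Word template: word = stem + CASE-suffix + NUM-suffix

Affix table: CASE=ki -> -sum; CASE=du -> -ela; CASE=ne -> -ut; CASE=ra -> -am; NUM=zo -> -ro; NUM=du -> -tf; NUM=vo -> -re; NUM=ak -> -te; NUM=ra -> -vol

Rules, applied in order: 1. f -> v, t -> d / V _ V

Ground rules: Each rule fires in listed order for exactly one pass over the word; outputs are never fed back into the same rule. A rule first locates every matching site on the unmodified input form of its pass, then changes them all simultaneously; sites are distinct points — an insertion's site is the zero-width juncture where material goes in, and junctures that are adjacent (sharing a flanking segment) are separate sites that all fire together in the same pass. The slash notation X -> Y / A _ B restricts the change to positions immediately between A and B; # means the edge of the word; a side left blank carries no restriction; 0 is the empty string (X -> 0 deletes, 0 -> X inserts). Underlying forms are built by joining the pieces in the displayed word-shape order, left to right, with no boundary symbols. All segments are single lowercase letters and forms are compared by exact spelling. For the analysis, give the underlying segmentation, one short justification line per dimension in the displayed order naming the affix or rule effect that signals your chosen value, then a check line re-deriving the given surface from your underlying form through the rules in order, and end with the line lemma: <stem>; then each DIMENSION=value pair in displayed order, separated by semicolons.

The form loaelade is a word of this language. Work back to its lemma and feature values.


underlying: loa-ela-te
CASE=du - signalled by the affix -ela
NUM=ak - signalled by the affix -te
check: loaelate -> loaelade
lemma: loa; CASE=du; NUM=ak


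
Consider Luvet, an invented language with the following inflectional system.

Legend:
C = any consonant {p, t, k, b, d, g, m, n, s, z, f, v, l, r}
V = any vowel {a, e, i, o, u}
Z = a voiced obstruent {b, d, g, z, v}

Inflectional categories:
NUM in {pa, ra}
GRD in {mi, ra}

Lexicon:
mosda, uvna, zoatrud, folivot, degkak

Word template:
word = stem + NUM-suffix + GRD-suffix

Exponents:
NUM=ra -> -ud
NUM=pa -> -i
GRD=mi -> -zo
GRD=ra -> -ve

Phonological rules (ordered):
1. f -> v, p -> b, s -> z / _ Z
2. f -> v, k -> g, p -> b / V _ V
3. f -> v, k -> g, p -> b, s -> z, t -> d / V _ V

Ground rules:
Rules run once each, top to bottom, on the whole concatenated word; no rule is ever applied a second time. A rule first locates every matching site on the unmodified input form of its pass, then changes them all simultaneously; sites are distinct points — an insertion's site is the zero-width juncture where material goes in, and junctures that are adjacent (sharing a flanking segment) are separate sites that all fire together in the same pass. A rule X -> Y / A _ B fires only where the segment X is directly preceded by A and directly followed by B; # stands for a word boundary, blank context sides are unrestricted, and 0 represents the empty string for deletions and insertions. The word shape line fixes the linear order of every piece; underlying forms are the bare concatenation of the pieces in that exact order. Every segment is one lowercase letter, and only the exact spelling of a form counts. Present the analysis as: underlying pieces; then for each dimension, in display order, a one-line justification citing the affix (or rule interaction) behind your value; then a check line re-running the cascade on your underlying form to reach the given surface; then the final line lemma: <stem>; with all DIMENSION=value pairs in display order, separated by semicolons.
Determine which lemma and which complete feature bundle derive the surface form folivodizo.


underlying: folivot-i-zo
NUM=pa - signalled by the affix -i
GRD=mi - signalled by the affix -zo
check: folivotizo -> folivotizo -> folivotizo -> folivodizo
lemma: folivot; NUM=pa; GRD=mi


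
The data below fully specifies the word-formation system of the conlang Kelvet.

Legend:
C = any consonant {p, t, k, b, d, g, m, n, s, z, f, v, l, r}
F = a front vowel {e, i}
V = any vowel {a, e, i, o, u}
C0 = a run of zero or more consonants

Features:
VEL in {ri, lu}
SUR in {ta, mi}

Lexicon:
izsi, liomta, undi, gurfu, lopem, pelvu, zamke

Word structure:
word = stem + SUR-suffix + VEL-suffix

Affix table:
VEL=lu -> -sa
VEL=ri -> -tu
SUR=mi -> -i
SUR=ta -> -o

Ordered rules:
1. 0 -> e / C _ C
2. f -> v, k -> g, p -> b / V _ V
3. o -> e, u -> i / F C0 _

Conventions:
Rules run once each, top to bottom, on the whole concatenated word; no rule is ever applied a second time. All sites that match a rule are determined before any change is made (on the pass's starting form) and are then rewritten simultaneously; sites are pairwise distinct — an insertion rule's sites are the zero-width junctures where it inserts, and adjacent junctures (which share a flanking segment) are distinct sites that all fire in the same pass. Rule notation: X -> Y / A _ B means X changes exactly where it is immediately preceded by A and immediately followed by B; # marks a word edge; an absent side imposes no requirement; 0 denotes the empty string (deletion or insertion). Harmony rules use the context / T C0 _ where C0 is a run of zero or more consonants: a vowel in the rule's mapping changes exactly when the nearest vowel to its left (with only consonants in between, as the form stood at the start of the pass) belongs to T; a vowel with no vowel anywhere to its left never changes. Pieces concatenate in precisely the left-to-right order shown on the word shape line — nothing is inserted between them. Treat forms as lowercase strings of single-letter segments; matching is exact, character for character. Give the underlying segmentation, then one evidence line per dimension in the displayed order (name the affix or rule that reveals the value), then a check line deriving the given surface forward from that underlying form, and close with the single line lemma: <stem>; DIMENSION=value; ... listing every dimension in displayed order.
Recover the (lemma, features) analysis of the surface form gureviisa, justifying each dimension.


underlying: gurfu-i-sa
VEL=lu - signalled by the affix -sa
SUR=mi - signalled by the affix -i
check: gurfuisa -> gurefuisa -> gurevuisa -> gureviisa
lemma: gurfu; VEL=lu; SUR=mi


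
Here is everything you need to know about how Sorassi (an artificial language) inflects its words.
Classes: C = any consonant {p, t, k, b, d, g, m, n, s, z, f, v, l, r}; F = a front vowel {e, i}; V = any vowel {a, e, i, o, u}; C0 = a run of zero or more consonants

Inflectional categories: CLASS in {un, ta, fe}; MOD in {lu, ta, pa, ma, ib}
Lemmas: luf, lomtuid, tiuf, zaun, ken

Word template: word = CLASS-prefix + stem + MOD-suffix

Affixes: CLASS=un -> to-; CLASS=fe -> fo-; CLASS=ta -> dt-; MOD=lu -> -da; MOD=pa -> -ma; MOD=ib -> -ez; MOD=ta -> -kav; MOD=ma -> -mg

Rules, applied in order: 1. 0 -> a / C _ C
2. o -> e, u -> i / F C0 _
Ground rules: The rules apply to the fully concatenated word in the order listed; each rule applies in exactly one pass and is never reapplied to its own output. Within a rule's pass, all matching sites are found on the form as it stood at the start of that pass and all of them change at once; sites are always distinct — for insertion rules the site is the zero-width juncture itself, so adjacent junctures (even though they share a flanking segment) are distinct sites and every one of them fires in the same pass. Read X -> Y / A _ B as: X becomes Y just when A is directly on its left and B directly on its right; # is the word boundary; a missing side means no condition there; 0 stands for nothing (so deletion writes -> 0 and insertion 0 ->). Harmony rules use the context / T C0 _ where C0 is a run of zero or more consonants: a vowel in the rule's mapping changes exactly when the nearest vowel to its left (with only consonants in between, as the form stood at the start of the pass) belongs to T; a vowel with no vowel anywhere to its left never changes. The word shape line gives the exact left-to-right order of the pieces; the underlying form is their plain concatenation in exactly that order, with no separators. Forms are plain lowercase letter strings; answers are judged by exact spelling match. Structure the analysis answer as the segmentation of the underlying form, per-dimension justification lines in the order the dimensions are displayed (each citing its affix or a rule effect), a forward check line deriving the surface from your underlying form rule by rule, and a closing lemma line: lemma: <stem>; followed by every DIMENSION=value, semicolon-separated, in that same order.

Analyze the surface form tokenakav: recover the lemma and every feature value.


underlying: to-ken-kav
CLASS=un - signalled by the affix to-
MOD=ta - signalled by the affix -kav
check: tokenkav -> tokenakav -> tokenakav
lemma: ken; CLASS=un; MOD=ta


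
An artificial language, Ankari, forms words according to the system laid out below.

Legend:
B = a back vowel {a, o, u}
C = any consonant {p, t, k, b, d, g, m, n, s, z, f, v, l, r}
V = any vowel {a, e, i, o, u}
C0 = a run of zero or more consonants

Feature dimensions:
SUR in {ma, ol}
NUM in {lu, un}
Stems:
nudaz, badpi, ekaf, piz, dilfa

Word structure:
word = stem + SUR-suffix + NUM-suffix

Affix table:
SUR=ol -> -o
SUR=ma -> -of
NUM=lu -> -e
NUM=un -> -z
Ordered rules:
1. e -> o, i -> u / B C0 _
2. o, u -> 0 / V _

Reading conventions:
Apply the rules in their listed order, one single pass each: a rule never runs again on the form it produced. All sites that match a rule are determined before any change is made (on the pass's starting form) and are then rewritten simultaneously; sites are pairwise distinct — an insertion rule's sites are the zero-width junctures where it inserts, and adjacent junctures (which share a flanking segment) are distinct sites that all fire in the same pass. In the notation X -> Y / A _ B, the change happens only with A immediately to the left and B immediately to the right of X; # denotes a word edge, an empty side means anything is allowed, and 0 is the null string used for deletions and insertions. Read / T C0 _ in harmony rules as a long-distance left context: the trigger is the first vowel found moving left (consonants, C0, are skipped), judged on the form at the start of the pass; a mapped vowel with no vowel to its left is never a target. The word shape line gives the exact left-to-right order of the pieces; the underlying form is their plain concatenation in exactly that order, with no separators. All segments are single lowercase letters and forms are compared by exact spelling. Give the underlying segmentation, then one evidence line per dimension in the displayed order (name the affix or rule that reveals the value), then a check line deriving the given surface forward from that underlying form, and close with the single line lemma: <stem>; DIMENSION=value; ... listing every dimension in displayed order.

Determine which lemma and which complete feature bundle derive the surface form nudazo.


underlying: nudaz-o-e
SUR=ol - signalled by the affix -o
NUM=lu - signalled by the affix -e
check: nudazoe -> nudazoo -> nudazo
lemma: nudaz; SUR=ol; NUM=lu


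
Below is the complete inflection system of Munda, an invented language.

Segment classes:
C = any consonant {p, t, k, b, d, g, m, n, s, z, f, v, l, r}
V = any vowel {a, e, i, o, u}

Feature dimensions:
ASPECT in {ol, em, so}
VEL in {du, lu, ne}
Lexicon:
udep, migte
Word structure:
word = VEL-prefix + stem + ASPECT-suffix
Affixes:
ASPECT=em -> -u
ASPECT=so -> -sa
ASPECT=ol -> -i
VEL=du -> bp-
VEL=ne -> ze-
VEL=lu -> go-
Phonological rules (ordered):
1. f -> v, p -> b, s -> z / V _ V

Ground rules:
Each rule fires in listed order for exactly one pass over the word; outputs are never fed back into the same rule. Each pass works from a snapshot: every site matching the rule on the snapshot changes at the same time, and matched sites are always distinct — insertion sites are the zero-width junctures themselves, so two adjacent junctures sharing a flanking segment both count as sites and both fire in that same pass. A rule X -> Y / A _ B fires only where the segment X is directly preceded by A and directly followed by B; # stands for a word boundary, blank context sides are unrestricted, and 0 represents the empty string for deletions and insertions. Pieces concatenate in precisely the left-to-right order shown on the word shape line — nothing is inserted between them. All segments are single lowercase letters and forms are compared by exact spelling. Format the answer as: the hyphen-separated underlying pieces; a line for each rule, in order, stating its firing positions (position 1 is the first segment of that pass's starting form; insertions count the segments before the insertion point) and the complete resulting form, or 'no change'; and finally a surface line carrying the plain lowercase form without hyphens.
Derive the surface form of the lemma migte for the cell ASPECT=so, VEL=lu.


underlying: go-migte-sa
1. f -> v, p -> b, s -> z / V _ V: fires at position(s) 8: gomigteza
surface: gomigteza


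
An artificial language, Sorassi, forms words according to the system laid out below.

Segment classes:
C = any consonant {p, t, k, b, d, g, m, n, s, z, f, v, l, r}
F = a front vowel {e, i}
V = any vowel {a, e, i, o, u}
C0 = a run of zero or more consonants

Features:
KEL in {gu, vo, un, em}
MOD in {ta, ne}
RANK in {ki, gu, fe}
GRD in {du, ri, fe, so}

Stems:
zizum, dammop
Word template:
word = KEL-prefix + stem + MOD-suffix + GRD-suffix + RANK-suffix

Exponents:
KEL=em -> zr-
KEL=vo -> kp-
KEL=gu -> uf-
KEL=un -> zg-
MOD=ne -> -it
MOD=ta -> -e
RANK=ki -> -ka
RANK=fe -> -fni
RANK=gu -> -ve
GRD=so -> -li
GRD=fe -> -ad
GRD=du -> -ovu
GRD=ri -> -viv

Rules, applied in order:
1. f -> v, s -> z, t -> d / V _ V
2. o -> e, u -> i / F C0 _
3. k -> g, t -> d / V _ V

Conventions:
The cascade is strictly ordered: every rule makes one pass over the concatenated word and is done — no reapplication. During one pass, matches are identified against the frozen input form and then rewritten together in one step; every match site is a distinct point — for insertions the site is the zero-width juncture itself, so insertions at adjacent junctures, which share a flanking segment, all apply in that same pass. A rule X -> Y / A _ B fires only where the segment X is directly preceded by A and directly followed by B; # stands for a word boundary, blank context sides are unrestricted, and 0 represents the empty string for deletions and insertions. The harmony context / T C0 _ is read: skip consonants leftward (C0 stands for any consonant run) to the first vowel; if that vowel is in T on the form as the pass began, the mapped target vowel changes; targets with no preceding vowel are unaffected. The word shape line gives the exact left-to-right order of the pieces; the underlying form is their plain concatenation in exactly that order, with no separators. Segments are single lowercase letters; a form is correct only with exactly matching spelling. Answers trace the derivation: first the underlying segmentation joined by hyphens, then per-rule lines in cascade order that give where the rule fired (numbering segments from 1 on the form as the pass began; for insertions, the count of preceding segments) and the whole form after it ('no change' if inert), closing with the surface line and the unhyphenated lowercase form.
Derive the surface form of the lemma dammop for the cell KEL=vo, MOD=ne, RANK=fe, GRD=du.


underlying: kp-dammop-it-ovu-fni
1. f -> v, s -> z, t -> d / V _ V: fires at position(s) 10: kpdammopidovufni
2. o -> e, u -> i / F C0 _: fires at position(s) 11: kpdammopidevufni
3. k -> g, t -> d / V _ V: no change
surface: kpdammopidevufni


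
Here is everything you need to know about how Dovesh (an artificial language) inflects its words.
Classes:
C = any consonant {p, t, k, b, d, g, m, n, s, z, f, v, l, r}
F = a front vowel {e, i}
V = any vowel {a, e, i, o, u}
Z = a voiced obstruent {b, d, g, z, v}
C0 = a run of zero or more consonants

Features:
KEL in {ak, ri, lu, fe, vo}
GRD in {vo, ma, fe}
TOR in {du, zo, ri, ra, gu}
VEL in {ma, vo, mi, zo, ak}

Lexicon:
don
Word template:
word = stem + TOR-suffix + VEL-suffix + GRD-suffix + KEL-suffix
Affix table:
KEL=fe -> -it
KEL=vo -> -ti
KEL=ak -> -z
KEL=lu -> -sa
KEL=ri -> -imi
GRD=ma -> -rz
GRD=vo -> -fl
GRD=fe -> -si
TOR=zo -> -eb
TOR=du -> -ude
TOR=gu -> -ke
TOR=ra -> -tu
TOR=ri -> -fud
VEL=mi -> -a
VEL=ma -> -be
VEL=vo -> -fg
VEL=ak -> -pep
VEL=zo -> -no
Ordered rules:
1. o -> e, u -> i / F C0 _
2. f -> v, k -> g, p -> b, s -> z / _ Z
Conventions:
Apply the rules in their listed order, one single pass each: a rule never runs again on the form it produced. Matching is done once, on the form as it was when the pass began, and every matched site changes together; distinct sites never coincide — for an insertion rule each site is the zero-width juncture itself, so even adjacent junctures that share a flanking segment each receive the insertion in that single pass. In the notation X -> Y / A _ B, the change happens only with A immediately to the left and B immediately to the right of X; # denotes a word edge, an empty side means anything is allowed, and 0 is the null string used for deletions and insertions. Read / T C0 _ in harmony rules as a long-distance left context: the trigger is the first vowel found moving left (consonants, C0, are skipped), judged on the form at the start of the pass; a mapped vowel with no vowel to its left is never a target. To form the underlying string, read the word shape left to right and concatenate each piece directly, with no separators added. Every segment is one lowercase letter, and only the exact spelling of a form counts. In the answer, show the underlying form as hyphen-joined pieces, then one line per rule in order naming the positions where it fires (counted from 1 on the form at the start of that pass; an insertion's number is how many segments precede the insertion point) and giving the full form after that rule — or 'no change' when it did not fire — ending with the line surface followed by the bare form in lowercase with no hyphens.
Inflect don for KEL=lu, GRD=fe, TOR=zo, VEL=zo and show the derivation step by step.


underlying: don-eb-no-si-sa
1. o -> e, u -> i / F C0 _: fires at position(s) 7: donebnesisa
2. f -> v, k -> g, p -> b, s -> z / _ Z: no change
surface: donebnesisa


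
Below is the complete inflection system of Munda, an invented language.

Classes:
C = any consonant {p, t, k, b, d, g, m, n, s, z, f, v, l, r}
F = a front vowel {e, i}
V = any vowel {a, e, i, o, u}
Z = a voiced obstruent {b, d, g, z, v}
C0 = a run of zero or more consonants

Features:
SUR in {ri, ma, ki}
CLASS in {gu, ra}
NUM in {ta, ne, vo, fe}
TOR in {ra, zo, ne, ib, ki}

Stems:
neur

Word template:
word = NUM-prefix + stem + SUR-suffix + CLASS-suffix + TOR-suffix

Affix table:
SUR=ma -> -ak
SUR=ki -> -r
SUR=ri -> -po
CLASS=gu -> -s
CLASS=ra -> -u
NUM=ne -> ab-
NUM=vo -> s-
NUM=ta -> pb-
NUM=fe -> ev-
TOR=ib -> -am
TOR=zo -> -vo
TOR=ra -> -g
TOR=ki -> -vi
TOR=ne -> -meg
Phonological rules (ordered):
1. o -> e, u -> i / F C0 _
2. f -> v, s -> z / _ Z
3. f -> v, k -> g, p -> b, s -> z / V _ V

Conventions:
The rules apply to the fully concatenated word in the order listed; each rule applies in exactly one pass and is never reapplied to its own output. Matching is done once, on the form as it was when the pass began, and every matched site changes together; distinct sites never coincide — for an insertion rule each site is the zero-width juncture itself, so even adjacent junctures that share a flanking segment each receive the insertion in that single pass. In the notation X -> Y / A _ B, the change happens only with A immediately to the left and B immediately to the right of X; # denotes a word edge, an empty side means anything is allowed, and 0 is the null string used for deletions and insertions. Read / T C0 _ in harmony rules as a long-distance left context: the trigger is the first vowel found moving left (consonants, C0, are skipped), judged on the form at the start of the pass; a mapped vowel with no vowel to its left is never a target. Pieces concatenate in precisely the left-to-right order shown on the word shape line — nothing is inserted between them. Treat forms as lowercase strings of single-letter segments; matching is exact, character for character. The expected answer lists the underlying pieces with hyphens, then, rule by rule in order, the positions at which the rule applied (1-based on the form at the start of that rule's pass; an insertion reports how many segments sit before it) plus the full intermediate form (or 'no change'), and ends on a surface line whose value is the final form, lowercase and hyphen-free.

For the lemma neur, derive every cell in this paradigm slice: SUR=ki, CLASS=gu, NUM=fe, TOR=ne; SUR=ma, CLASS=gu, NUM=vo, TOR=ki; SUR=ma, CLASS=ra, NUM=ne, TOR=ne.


cell SUR=ki, CLASS=gu, NUM=fe, TOR=ne:
underlying: ev-neur-r-s-meg
1. o -> e, u -> i / F C0 _: fires at position(s) 5: evneirrsmeg
2. f -> v, s -> z / _ Z: no change
3. f -> v, k -> g, p -> b, s -> z / V _ V: no change
surface: evneirrsmeg

cell SUR=ma, CLASS=gu, NUM=vo, TOR=ki:
underlying: s-neur-ak-s-vi
1. o -> e, u -> i / F C0 _: fires at position(s) 4: sneiraksvi
2. f -> v, s -> z / _ Z: fires at position(s) 8: sneirakzvi
3. f -> v, k -> g, p -> b, s -> z / V _ V: no change
surface: sneirakzvi

cell SUR=ma, CLASS=ra, NUM=ne, TOR=ne:
underlying: ab-neur-ak-u-meg
1. o -> e, u -> i / F C0 _: fires at position(s) 5: abneirakumeg
2. f -> v, s -> z / _ Z: no change
3. f -> v, k -> g, p -> b, s -> z / V _ V: fires at position(s) 8: abneiragumeg
surface: abneiragumeg


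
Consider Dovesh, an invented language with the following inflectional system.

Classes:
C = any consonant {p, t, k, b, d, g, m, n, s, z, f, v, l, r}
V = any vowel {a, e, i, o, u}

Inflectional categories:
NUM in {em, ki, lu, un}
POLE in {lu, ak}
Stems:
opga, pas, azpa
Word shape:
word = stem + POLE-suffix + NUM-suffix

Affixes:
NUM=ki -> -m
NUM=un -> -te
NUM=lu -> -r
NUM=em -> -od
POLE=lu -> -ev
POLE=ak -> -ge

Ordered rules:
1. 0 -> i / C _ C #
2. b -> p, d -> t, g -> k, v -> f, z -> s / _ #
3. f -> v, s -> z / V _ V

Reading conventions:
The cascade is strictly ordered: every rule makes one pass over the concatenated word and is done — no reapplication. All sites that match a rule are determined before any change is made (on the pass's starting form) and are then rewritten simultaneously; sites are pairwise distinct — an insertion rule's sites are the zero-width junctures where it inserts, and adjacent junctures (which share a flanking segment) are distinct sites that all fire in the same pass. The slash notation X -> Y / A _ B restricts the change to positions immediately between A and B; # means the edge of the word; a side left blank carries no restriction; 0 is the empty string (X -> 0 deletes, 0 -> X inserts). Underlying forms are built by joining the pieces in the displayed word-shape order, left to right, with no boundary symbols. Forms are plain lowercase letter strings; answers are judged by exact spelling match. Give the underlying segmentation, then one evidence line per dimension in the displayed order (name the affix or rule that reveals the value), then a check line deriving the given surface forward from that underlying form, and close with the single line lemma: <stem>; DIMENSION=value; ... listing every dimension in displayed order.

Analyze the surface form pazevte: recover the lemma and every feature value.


underlying: pas-ev-te
NUM=un - signalled by the affix -te
POLE=lu - signalled by the affix -ev
check: pasevte -> pasevte -> pasevte -> pazevte
lemma: pas; NUM=un; POLE=lu


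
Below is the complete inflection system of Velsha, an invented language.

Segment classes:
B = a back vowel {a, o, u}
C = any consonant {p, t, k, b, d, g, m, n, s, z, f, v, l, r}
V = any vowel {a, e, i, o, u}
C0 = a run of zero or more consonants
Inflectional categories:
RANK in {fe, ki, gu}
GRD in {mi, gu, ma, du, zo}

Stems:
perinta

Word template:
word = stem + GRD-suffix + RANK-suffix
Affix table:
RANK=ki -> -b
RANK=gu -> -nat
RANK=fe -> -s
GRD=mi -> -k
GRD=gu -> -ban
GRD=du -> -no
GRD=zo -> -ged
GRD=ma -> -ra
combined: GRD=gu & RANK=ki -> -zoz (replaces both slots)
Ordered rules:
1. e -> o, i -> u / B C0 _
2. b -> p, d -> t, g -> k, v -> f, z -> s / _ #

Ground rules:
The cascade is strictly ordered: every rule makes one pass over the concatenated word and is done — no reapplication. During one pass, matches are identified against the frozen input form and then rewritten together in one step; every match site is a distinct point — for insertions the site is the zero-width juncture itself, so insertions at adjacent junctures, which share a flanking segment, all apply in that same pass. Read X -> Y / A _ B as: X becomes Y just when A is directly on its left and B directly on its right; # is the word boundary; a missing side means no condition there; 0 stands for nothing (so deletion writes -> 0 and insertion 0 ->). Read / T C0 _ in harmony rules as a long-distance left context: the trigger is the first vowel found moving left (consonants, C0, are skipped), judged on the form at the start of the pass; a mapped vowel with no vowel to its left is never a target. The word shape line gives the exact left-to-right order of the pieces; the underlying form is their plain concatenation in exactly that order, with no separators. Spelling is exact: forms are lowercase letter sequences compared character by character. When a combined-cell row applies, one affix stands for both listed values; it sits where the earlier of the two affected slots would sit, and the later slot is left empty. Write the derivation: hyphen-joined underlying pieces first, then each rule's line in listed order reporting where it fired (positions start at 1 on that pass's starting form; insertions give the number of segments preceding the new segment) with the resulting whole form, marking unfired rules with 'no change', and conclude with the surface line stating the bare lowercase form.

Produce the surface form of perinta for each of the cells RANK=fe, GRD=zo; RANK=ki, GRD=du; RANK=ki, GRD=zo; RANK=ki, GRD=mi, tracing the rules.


cell RANK=fe, GRD=zo:
underlying: perinta-ged-s
1. e -> o, i -> u / B C0 _: fires at position(s) 9: perintagods
2. b -> p, d -> t, g -> k, v -> f, z -> s / _ #: no change
surface: perintagods

cell RANK=ki, GRD=du:
underlying: perinta-no-b
1. e -> o, i -> u / B C0 _: no change
2. b -> p, d -> t, g -> k, v -> f, z -> s / _ #: fires at position(s) 10: perintanop
surface: perintanop

cell RANK=ki, GRD=zo:
underlying: perinta-ged-b
1. e -> o, i -> u / B C0 _: fires at position(s) 9: perintagodb
2. b -> p, d -> t, g -> k, v -> f, z -> s / _ #: fires at position(s) 11: perintagodp
surface: perintagodp

cell RANK=ki, GRD=mi:
underlying: perinta-k-b
1. e -> o, i -> u / B C0 _: no change
2. b -> p, d -> t, g -> k, v -> f, z -> s / _ #: fires at position(s) 9: perintakp
surface: perintakp
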